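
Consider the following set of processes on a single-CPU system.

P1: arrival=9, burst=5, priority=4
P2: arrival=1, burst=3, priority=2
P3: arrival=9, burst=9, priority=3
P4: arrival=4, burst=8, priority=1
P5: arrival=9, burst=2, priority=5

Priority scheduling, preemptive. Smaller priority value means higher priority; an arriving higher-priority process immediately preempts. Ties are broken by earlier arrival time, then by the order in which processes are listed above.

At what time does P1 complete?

26

Schedule: | idle 0-1 | P2 1-4 | P4 4-12 | P3 12-21 | P1 21-26 | P5 26-28 |
Completion: P1=26  P2=4  P3=21  P4=12  P5=28
Turnaround (C−A): P1=17  P2=3  P3=12  P4=8  P5=19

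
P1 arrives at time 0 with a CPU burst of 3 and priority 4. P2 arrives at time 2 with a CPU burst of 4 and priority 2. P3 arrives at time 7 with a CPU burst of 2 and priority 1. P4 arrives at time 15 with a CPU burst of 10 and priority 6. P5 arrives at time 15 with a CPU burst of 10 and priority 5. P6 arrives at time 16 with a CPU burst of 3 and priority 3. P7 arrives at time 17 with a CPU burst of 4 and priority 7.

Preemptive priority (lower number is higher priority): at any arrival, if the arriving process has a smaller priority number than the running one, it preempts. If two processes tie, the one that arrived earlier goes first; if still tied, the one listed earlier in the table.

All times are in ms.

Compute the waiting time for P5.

3

Timeline: | P1 0-2 | P2 2-6 | P1 6-7 | P3 7-9 | idle 9-15 | P5 15-16 | P6 16-19 | P5 19-28 | P4 28-38 | P7 38-42 |
Completion: P1=7  P2=6  P3=9  P4=38  P5=28  P6=19  P7=42
Waiting(P5) = turnaround − burst = 13 − 10 = 3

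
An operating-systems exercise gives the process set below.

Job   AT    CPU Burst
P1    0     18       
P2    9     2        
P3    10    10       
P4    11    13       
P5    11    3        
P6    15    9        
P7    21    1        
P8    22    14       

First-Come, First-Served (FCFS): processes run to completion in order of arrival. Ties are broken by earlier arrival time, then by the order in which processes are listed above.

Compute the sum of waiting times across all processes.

Gantt: | P1 0-18 | P2 18-20 | P3 20-30 | P4 30-43 | P5 43-46 | P6 46-55 | P7 55-56 | P8 56-70 |
Completion: P1=18  P2=20  P3=30  P4=43  P5=46  P6=55  P7=56  P8=70
Turnaround (C−A): P1=18  P2=11  P3=20  P4=32  P5=35  P6=40  P7=35  P8=48
Waiting = turnaround − burst: P1=0, P2=9, P3=10, P4=19, P5=32, P6=31, P7=34, P8=34
Total waiting = 0 + 9 + 10 + 19 + 32 + 31 + 34 + 34 = 169

169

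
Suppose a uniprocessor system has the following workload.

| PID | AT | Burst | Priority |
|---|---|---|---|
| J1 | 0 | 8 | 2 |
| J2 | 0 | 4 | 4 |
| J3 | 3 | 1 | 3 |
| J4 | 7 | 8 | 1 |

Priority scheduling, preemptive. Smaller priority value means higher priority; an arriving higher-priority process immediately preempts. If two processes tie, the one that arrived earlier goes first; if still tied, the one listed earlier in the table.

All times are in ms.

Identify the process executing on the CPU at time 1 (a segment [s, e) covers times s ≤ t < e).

Schedule: | J1 0-7 | J4 7-15 | J1 15-16 | J3 16-17 | J2 17-21 |
Completion: J1=16  J2=21  J3=17  J4=15
Turnaround (C−A): J1=16  J2=21  J3=14  J4=8

J1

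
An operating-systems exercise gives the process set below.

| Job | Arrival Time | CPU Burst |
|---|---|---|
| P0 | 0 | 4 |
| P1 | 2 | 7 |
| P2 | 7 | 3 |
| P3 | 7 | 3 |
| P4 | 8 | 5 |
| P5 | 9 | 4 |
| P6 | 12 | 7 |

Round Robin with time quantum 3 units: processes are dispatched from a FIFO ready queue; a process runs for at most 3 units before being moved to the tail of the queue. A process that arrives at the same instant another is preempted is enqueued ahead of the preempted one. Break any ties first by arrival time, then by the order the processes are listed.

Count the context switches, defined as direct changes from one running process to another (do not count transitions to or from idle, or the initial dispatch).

12

Gantt: | P0 0-3 | P1 3-6 | P0 6-7 | P1 7-10 | P2 10-13 | P3 13-16 | P4 16-19 | P5 19-22 | P1 22-23 | P6 23-26 | P4 26-28 | P5 28-29 | P6 29-33 |
Completion: P0=7  P1=23  P2=13  P3=16  P4=28  P5=29  P6=33
Turnaround (C−A): P0=7  P1=21  P2=6  P3=9  P4=20  P5=20  P6=21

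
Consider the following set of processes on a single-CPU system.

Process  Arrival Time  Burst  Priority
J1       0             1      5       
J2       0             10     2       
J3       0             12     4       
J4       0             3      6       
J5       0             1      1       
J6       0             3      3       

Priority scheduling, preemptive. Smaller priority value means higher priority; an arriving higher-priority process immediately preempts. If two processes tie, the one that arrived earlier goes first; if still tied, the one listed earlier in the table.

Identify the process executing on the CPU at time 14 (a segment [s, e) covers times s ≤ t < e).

Schedule: | J5 0-1 | J2 1-11 | J6 11-14 | J3 14-26 | J1 26-27 | J4 27-30 |
Completion: J1=27  J2=11  J3=26  J4=30  J5=1  J6=14
Turnaround (C−A): J1=27  J2=11  J3=26  J4=30  J5=1  J6=14

J3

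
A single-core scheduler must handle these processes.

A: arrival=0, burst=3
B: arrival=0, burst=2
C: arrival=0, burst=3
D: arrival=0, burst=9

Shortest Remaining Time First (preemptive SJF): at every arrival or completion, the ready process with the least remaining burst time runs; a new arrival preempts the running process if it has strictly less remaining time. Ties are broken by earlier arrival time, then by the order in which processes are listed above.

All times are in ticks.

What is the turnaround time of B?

2

Gantt: | B 0-2 | A 2-5 | C 5-8 | D 8-17 |
Completion: A=5  B=2  C=8  D=17
Turnaround(B) = completion − arrival = 2 − 0 = 2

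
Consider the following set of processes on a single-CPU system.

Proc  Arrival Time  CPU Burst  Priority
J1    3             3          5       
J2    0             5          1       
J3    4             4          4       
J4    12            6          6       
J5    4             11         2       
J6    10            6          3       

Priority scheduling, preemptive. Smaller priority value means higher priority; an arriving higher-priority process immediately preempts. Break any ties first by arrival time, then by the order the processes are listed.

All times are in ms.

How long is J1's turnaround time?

Timeline: | J2 0-5 | J5 5-16 | J6 16-22 | J3 22-26 | J1 26-29 | J4 29-35 |
Completion: J1=29  J2=5  J3=26  J4=35  J5=16  J6=22
Turnaround(J1) = completion − arrival = 29 − 3 = 26

26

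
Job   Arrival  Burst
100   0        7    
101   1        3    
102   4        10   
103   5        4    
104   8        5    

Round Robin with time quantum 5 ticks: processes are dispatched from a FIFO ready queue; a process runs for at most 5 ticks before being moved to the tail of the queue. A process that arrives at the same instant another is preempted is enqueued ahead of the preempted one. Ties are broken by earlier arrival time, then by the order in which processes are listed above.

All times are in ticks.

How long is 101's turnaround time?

Schedule: | 100 0-5 | 101 5-8 | 102 8-13 | 103 13-17 | 100 17-19 | 104 19-24 | 102 24-29 |
Completion: 100=19  101=8  102=29  103=17  104=24
Turnaround (C−A): 100=19  101=7  102=25  103=12  104=16
Turnaround(101) = completion − arrival = 8 − 1 = 7

7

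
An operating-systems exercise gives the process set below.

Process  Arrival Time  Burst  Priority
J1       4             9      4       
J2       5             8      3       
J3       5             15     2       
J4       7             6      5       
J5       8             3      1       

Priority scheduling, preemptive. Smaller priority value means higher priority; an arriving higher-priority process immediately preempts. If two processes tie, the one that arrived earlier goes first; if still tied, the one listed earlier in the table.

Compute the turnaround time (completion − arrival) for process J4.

Timeline: | idle 0-4 | J1 4-5 | J3 5-8 | J5 8-11 | J3 11-23 | J2 23-31 | J1 31-39 | J4 39-45 |
Completion: J1=39  J2=31  J3=23  J4=45  J5=11
Turnaround(J4) = completion − arrival = 45 − 7 = 38

38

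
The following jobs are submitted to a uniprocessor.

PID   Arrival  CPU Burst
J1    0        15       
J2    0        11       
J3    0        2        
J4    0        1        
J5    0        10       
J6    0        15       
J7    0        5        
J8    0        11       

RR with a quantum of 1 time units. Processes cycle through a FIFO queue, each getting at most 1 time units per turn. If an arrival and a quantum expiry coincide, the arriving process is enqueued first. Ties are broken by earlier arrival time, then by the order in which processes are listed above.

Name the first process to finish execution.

Gantt: | J1 0-1 | J2 1-2 | J3 2-3 | J4 3-4 | J5 4-5 | J6 5-6 | J7 6-7 | J8 7-8 | J1 8-9 | J2 9-10 | J3 10-11 | J5 11-12 | J6 12-13 | J7 13-14 | J8 14-15 | J1 15-16 | J2 16-17 | J5 17-18 | J6 18-19 | J7 19-20 | J8 20-21 | J1 21-22 | J2 22-23 | J5 23-24 | J6 24-25 | J7 25-26 | J8 26-27 | J1 27-28 | J2 28-29 | J5 29-30 | J6 30-31 | J7 31-32 | J8 32-33 | J1 33-34 | J2 34-35 | J5 35-36 | J6 36-37 | J8 37-38 | J1 38-39 | J2 39-40 | J5 40-41 | J6 41-42 | J8 42-43 | J1 43-44 | J2 44-45 | J5 45-46 | J6 46-47 | J8 47-48 | J1 48-49 | J2 49-50 | J5 50-51 | J6 51-52 | J8 52-53 | J1 53-54 | J2 54-55 | J5 55-56 | J6 56-57 | J8 57-58 | J1 58-59 | J2 59-60 | J6 60-61 | J8 61-62 | J1 62-63 | J6 63-64 | J1 64-65 | J6 65-66 | J1 66-67 | J6 67-68 | J1 68-69 | J6 69-70 |
Completion: J1=69  J2=60  J3=11  J4=4  J5=56  J6=70  J7=32  J8=62
Turnaround (C−A): J1=69  J2=60  J3=11  J4=4  J5=56  J6=70  J7=32  J8=62
Finish order: J4 → J3 → J7 → J5 → J2 → J8 → J1 → J6

J4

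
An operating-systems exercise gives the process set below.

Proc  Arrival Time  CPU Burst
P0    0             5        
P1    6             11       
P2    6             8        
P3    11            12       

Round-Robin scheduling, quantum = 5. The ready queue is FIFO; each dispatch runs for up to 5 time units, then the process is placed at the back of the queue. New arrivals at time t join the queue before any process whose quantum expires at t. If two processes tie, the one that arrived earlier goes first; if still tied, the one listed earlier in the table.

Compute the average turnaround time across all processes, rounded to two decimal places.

Timeline: | P0 0-5 | idle 5-6 | P1 6-11 | P2 11-16 | P3 16-21 | P1 21-26 | P2 26-29 | P3 29-34 | P1 34-35 | P3 35-37 |
Completion: P0=5  P1=35  P2=29  P3=37
Turnaround times: P0=5, P1=29, P2=23, P3=26
Average turnaround = (5+29+23+26) / 4 = 83/4 = 20.75

20.75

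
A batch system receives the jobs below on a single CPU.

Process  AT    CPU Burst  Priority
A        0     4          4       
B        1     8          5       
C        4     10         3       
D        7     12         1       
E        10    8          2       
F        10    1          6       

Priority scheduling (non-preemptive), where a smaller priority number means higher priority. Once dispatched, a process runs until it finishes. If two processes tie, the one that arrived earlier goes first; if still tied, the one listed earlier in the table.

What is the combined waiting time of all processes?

Timeline: | A 0-4 | C 4-14 | D 14-26 | E 26-34 | B 34-42 | F 42-43 |
Completion: A=4  B=42  C=14  D=26  E=34  F=43
Turnaround (C−A): A=4  B=41  C=10  D=19  E=24  F=33
Waiting = turnaround − burst: A=0, B=33, C=0, D=7, E=16, F=32
Total waiting = 0 + 33 + 0 + 7 + 16 + 32 = 88

88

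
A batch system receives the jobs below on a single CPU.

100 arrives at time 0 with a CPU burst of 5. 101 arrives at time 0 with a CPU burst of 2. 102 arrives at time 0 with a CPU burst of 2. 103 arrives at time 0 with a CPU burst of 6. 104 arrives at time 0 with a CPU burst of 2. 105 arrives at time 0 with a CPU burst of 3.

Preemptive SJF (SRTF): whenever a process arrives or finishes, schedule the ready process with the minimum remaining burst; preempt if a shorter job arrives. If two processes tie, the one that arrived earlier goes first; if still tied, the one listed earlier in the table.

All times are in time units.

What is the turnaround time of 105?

9

Timeline: | 101 0-2 | 102 2-4 | 104 4-6 | 105 6-9 | 100 9-14 | 103 14-20 |
Completion: 100=14  101=2  102=4  103=20  104=6  105=9
Turnaround (C−A): 100=14  101=2  102=4  103=20  104=6  105=9
Turnaround(105) = completion − arrival = 9 − 0 = 9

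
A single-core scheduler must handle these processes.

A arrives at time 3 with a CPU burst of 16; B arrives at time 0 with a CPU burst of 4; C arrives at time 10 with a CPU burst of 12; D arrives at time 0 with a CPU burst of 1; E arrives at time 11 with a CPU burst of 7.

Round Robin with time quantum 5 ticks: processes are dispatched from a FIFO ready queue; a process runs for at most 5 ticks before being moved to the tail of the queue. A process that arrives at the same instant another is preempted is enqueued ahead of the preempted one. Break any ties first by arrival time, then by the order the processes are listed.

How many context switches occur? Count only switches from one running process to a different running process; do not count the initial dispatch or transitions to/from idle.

Gantt: | B 0-4 | D 4-5 | A 5-10 | C 10-15 | A 15-20 | E 20-25 | C 25-30 | A 30-35 | E 35-37 | C 37-39 | A 39-40 |
Completion: A=40  B=4  C=39  D=5  E=37

10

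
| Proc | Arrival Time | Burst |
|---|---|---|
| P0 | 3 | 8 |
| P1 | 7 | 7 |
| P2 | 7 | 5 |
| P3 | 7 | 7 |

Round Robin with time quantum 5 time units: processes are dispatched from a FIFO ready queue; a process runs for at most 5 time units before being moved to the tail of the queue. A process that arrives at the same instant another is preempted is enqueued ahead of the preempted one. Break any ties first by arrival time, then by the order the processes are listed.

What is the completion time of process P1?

Schedule: | idle 0-3 | P0 3-8 | P1 8-13 | P2 13-18 | P3 18-23 | P0 23-26 | P1 26-28 | P3 28-30 |
Completion: P0=26  P1=28  P2=18  P3=30
Turnaround (C−A): P0=23  P1=21  P2=11  P3=23

28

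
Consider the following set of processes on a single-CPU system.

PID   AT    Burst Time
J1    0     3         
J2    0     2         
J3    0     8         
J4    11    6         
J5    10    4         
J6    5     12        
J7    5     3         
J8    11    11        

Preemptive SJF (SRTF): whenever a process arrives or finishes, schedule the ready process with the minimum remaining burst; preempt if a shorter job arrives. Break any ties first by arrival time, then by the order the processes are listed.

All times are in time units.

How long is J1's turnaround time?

Gantt: | J2 0-2 | J1 2-5 | J7 5-8 | J3 8-10 | J5 10-14 | J3 14-20 | J4 20-26 | J8 26-37 | J6 37-49 |
Completion: J1=5  J2=2  J3=20  J4=26  J5=14  J6=49  J7=8  J8=37
Turnaround(J1) = completion − arrival = 5 − 0 = 5

5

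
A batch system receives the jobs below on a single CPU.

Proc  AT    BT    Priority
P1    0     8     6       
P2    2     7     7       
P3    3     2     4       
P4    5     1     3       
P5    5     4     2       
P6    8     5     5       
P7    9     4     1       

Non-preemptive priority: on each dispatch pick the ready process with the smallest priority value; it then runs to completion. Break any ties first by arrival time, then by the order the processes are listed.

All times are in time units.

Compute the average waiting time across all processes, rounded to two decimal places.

9.14

Schedule: | P1 0-8 | P5 8-12 | P7 12-16 | P4 16-17 | P3 17-19 | P6 19-24 | P2 24-31 |
Completion: P1=8  P2=31  P3=19  P4=17  P5=12  P6=24  P7=16
Turnaround (C−A): P1=8  P2=29  P3=16  P4=12  P5=7  P6=16  P7=7
Waiting times: P1=0, P2=22, P3=14, P4=11, P5=3, P6=11, P7=3
Average waiting = (0+22+14+11+3+11+3) / 7 = 64/7 = 9.14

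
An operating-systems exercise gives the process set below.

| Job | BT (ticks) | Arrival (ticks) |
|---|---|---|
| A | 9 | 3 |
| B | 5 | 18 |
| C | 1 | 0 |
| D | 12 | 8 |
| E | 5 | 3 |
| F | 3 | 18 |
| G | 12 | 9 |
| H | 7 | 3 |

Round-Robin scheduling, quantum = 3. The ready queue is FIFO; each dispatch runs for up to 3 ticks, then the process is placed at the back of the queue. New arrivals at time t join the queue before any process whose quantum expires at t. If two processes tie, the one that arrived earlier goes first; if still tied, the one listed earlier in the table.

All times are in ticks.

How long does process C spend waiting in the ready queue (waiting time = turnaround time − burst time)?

0

Timeline: | C 0-1 | idle 1-3 | A 3-6 | E 6-9 | H 9-12 | A 12-15 | D 15-18 | G 18-21 | E 21-23 | H 23-26 | A 26-29 | B 29-32 | F 32-35 | D 35-38 | G 38-41 | H 41-42 | B 42-44 | D 44-47 | G 47-50 | D 50-53 | G 53-56 |
Completion: A=29  B=44  C=1  D=53  E=23  F=35  G=56  H=42
Waiting(C) = turnaround − burst = 1 − 1 = 0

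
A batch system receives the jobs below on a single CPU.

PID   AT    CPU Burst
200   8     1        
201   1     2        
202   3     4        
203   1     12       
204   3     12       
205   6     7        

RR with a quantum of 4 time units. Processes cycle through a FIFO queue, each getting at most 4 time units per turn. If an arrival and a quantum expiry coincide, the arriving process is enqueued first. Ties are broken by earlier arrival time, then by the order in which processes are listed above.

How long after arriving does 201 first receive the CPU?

Gantt: | idle 0-1 | 201 1-3 | 203 3-7 | 202 7-11 | 204 11-15 | 205 15-19 | 203 19-23 | 200 23-24 | 204 24-28 | 205 28-31 | 203 31-35 | 204 35-39 |
Completion: 200=24  201=3  202=11  203=35  204=39  205=31
Response(201) = first start − arrival = 1 − 1 = 0

0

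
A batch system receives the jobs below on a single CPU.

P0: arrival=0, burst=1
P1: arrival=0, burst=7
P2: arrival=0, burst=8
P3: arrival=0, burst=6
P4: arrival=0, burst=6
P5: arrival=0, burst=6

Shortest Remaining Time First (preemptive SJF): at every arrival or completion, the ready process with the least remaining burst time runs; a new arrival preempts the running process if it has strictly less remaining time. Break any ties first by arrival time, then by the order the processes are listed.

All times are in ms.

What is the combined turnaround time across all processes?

Gantt: | P0 0-1 | P3 1-7 | P4 7-13 | P5 13-19 | P1 19-26 | P2 26-34 |
Completion: P0=1  P1=26  P2=34  P3=7  P4=13  P5=19
Turnaround (C−A): P0=1  P1=26  P2=34  P3=7  P4=13  P5=19
Turnaround = completion − arrival: P0=1, P1=26, P2=34, P3=7, P4=13, P5=19
Total turnaround = 1 + 26 + 34 + 7 + 13 + 19 = 100

100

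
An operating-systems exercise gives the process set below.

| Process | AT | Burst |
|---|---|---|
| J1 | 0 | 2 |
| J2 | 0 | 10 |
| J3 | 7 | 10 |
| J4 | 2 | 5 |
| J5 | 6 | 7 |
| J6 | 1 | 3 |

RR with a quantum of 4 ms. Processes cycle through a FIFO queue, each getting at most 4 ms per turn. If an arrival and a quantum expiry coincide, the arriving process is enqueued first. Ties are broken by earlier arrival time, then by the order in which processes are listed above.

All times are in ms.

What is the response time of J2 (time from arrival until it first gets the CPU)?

Timeline: | J1 0-2 | J2 2-6 | J6 6-9 | J4 9-13 | J5 13-17 | J2 17-21 | J3 21-25 | J4 25-26 | J5 26-29 | J2 29-31 | J3 31-37 |
Completion: J1=2  J2=31  J3=37  J4=26  J5=29  J6=9
Turnaround (C−A): J1=2  J2=31  J3=30  J4=24  J5=23  J6=8
Response(J2) = first start − arrival = 2 − 0 = 2

2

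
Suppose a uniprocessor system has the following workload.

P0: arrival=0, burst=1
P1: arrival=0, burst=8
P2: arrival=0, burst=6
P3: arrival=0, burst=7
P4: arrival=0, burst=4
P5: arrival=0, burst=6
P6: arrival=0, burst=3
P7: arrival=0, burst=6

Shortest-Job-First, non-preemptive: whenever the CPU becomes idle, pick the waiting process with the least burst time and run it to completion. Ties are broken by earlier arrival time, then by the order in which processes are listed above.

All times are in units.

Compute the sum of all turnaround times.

Timeline: | P0 0-1 | P6 1-4 | P4 4-8 | P2 8-14 | P5 14-20 | P7 20-26 | P3 26-33 | P1 33-41 |
Completion: P0=1  P1=41  P2=14  P3=33  P4=8  P5=20  P6=4  P7=26
Turnaround (C−A): P0=1  P1=41  P2=14  P3=33  P4=8  P5=20  P6=4  P7=26
Turnaround = completion − arrival: P0=1, P1=41, P2=14, P3=33, P4=8, P5=20, P6=4, P7=26
Total turnaround = 1 + 41 + 14 + 33 + 8 + 20 + 4 + 26 = 147

147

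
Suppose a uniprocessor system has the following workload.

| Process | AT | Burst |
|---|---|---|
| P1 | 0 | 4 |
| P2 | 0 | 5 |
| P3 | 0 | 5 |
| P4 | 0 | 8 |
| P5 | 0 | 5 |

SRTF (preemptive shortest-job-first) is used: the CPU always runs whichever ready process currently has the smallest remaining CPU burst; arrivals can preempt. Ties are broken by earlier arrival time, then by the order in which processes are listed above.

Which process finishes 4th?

P5

Schedule: | P1 0-4 | P2 4-9 | P3 9-14 | P5 14-19 | P4 19-27 |
Completion: P1=4  P2=9  P3=14  P4=27  P5=19
Turnaround (C−A): P1=4  P2=9  P3=14  P4=27  P5=19
Finish order: P1 → P2 → P3 → P5 → P4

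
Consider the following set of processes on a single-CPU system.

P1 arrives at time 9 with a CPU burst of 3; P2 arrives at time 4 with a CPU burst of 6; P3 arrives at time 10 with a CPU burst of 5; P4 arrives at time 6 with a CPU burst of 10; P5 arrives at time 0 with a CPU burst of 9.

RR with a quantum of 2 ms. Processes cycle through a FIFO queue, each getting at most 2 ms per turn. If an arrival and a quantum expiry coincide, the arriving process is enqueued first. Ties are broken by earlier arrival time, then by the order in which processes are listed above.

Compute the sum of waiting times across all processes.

69

Gantt: | P5 0-4 | P2 4-6 | P5 6-8 | P4 8-10 | P2 10-12 | P5 12-14 | P1 14-16 | P3 16-18 | P4 18-20 | P2 20-22 | P5 22-23 | P1 23-24 | P3 24-26 | P4 26-28 | P3 28-29 | P4 29-33 |
Completion: P1=24  P2=22  P3=29  P4=33  P5=23
Turnaround (C−A): P1=15  P2=18  P3=19  P4=27  P5=23
Waiting = turnaround − burst: P1=12, P2=12, P3=14, P4=17, P5=14
Total waiting = 12 + 12 + 14 + 17 + 14 = 69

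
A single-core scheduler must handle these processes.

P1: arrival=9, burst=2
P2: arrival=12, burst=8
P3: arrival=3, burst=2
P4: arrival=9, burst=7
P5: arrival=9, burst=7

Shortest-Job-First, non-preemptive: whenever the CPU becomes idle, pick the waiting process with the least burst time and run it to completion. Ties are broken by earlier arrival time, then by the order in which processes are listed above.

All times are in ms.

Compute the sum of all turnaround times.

Timeline: | idle 0-3 | P3 3-5 | idle 5-9 | P1 9-11 | P4 11-18 | P5 18-25 | P2 25-33 |
Completion: P1=11  P2=33  P3=5  P4=18  P5=25
Turnaround (C−A): P1=2  P2=21  P3=2  P4=9  P5=16
Turnaround = completion − arrival: P1=2, P2=21, P3=2, P4=9, P5=16
Total turnaround = 2 + 21 + 2 + 9 + 16 = 50

50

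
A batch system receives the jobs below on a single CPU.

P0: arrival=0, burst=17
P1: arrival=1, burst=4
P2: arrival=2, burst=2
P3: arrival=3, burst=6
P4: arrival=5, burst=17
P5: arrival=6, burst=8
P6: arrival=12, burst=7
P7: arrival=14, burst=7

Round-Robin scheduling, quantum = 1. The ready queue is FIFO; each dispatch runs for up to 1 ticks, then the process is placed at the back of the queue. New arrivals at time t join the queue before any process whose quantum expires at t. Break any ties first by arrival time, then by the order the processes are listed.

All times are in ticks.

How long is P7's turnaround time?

39

Gantt: | P0 0-1 | P1 1-2 | P0 2-3 | P2 3-4 | P1 4-5 | P3 5-6 | P0 6-7 | P2 7-8 | P4 8-9 | P1 9-10 | P5 10-11 | P3 11-12 | P0 12-13 | P4 13-14 | P1 14-15 | P5 15-16 | P6 16-17 | P3 17-18 | P0 18-19 | P7 19-20 | P4 20-21 | P5 21-22 | P6 22-23 | P3 23-24 | P0 24-25 | P7 25-26 | P4 26-27 | P5 27-28 | P6 28-29 | P3 29-30 | P0 30-31 | P7 31-32 | P4 32-33 | P5 33-34 | P6 34-35 | P3 35-36 | P0 36-37 | P7 37-38 | P4 38-39 | P5 39-40 | P6 40-41 | P0 41-42 | P7 42-43 | P4 43-44 | P5 44-45 | P6 45-46 | P0 46-47 | P7 47-48 | P4 48-49 | P5 49-50 | P6 50-51 | P0 51-52 | P7 52-53 | P4 53-54 | P0 54-55 | P4 55-56 | P0 56-57 | P4 57-58 | P0 58-59 | P4 59-60 | P0 60-61 | P4 61-62 | P0 62-63 | P4 63-64 | P0 64-65 | P4 65-68 |
Completion: P0=65  P1=15  P2=8  P3=36  P4=68  P5=50  P6=51  P7=53
Turnaround (C−A): P0=65  P1=14  P2=6  P3=33  P4=63  P5=44  P6=39  P7=39
Turnaround(P7) = completion − arrival = 53 − 14 = 39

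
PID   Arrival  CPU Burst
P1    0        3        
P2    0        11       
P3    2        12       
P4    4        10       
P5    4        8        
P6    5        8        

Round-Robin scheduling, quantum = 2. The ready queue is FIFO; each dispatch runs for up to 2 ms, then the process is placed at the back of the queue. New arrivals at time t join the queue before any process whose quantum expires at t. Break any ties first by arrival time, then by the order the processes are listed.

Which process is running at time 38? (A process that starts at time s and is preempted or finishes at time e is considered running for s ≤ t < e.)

P4

Gantt: | P1 0-2 | P2 2-4 | P3 4-6 | P1 6-7 | P4 7-9 | P5 9-11 | P2 11-13 | P6 13-15 | P3 15-17 | P4 17-19 | P5 19-21 | P2 21-23 | P6 23-25 | P3 25-27 | P4 27-29 | P5 29-31 | P2 31-33 | P6 33-35 | P3 35-37 | P4 37-39 | P5 39-41 | P2 41-43 | P6 43-45 | P3 45-47 | P4 47-49 | P2 49-50 | P3 50-52 |
Completion: P1=7  P2=50  P3=52  P4=49  P5=41  P6=45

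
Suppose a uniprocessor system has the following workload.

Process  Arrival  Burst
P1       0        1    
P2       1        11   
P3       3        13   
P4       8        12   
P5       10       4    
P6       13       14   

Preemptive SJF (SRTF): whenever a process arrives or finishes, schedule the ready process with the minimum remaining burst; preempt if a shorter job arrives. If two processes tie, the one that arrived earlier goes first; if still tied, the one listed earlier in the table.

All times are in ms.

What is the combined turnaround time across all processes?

Schedule: | P1 0-1 | P2 1-12 | P5 12-16 | P4 16-28 | P3 28-41 | P6 41-55 |
Completion: P1=1  P2=12  P3=41  P4=28  P5=16  P6=55
Turnaround = completion − arrival: P1=1, P2=11, P3=38, P4=20, P5=6, P6=42
Total turnaround = 1 + 11 + 38 + 20 + 6 + 42 = 118

118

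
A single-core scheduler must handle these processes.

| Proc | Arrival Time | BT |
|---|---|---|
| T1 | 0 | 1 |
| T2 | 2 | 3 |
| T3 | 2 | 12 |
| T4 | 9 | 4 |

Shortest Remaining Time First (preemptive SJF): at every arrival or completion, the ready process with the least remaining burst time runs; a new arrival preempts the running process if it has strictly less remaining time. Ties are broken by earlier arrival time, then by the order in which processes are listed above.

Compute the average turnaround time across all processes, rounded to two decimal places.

6.75

Gantt: | T1 0-1 | idle 1-2 | T2 2-5 | T3 5-9 | T4 9-13 | T3 13-21 |
Completion: T1=1  T2=5  T3=21  T4=13
Turnaround (C−A): T1=1  T2=3  T3=19  T4=4
Turnaround times: T1=1, T2=3, T3=19, T4=4
Average turnaround = (1+3+19+4) / 4 = 27/4 = 6.75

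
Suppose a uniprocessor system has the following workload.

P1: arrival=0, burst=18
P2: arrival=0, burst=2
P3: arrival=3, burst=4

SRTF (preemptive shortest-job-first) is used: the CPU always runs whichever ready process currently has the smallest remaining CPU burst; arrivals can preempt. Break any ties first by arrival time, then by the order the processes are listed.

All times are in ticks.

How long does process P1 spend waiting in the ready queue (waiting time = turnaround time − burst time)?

6

Gantt: | P2 0-2 | P1 2-3 | P3 3-7 | P1 7-24 |
Completion: P1=24  P2=2  P3=7
Turnaround (C−A): P1=24  P2=2  P3=4
Waiting(P1) = turnaround − burst = 24 − 18 = 6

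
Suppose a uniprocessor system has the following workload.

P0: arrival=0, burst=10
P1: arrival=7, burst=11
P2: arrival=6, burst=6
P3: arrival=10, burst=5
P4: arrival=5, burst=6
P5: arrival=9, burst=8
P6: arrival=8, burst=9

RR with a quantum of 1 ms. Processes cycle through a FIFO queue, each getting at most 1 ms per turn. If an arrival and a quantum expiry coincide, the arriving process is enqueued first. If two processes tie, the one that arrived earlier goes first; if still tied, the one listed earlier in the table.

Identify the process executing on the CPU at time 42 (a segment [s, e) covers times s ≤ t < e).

Schedule: | P0 0-5 | P4 5-6 | P0 6-7 | P2 7-8 | P4 8-9 | P1 9-10 | P0 10-11 | P6 11-12 | P2 12-13 | P5 13-14 | P4 14-15 | P3 15-16 | P1 16-17 | P0 17-18 | P6 18-19 | P2 19-20 | P5 20-21 | P4 21-22 | P3 22-23 | P1 23-24 | P0 24-25 | P6 25-26 | P2 26-27 | P5 27-28 | P4 28-29 | P3 29-30 | P1 30-31 | P0 31-32 | P6 32-33 | P2 33-34 | P5 34-35 | P4 35-36 | P3 36-37 | P1 37-38 | P6 38-39 | P2 39-40 | P5 40-41 | P3 41-42 | P1 42-43 | P6 43-44 | P5 44-45 | P1 45-46 | P6 46-47 | P5 47-48 | P1 48-49 | P6 49-50 | P5 50-51 | P1 51-52 | P6 52-53 | P1 53-55 |
Completion: P0=32  P1=55  P2=40  P3=42  P4=36  P5=51  P6=53

P1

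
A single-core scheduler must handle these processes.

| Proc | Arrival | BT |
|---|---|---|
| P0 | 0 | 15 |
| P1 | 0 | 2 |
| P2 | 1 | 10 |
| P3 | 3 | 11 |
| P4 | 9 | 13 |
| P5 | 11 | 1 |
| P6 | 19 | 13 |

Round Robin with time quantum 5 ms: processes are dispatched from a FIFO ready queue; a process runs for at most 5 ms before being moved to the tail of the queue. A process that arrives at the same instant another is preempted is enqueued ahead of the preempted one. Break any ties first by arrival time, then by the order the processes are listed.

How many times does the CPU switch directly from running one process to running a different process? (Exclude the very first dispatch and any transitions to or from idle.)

15

Schedule: | P0 0-5 | P1 5-7 | P2 7-12 | P3 12-17 | P0 17-22 | P4 22-27 | P5 27-28 | P2 28-33 | P3 33-38 | P6 38-43 | P0 43-48 | P4 48-53 | P3 53-54 | P6 54-59 | P4 59-62 | P6 62-65 |
Completion: P0=48  P1=7  P2=33  P3=54  P4=62  P5=28  P6=65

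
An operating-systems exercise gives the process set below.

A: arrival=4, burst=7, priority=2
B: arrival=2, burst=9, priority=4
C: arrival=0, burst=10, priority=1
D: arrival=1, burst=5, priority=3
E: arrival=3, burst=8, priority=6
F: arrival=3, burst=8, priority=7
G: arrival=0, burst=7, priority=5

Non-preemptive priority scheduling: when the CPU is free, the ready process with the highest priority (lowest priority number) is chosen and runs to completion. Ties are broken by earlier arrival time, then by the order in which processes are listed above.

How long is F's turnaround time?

Gantt: | C 0-10 | A 10-17 | D 17-22 | B 22-31 | G 31-38 | E 38-46 | F 46-54 |
Completion: A=17  B=31  C=10  D=22  E=46  F=54  G=38
Turnaround (C−A): A=13  B=29  C=10  D=21  E=43  F=51  G=38
Turnaround(F) = completion − arrival = 54 − 3 = 51

51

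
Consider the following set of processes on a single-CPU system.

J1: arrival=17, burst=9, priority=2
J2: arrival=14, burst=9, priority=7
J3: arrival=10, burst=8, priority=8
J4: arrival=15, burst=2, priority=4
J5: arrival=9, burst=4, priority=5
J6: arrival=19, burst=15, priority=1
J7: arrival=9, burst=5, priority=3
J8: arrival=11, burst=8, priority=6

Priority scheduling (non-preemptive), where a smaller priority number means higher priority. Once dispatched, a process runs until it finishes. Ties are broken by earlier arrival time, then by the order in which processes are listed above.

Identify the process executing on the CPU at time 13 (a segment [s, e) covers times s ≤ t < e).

Schedule: | idle 0-9 | J7 9-14 | J5 14-18 | J1 18-27 | J6 27-42 | J4 42-44 | J8 44-52 | J2 52-61 | J3 61-69 |
Completion: J1=27  J2=61  J3=69  J4=44  J5=18  J6=42  J7=14  J8=52

J7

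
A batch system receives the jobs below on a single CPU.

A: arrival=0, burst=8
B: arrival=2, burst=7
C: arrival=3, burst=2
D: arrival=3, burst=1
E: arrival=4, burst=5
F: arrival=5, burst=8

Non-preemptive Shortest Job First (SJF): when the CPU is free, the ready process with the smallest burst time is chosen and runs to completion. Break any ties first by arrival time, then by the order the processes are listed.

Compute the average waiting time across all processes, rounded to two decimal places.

Timeline: | A 0-8 | D 8-9 | C 9-11 | E 11-16 | B 16-23 | F 23-31 |
Completion: A=8  B=23  C=11  D=9  E=16  F=31
Waiting times: A=0, B=14, C=6, D=5, E=7, F=18
Average waiting = (0+14+6+5+7+18) / 6 = 50/6 = 8.33

8.33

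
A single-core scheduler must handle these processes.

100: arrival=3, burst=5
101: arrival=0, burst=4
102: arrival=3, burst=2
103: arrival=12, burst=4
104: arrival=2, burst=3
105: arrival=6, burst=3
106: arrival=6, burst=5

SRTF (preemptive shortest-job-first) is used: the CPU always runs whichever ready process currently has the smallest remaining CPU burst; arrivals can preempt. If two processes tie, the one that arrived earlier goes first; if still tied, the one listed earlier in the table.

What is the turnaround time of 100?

18

Timeline: | 101 0-4 | 102 4-6 | 104 6-9 | 105 9-12 | 103 12-16 | 100 16-21 | 106 21-26 |
Completion: 100=21  101=4  102=6  103=16  104=9  105=12  106=26
Turnaround (C−A): 100=18  101=4  102=3  103=4  104=7  105=6  106=20
Turnaround(100) = completion − arrival = 21 − 3 = 18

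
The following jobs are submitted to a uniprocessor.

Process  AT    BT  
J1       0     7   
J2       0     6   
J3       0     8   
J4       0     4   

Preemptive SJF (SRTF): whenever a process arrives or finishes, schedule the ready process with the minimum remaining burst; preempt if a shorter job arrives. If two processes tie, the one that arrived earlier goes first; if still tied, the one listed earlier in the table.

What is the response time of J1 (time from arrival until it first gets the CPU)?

10

Gantt: | J4 0-4 | J2 4-10 | J1 10-17 | J3 17-25 |
Completion: J1=17  J2=10  J3=25  J4=4
Response(J1) = first start − arrival = 10 − 0 = 10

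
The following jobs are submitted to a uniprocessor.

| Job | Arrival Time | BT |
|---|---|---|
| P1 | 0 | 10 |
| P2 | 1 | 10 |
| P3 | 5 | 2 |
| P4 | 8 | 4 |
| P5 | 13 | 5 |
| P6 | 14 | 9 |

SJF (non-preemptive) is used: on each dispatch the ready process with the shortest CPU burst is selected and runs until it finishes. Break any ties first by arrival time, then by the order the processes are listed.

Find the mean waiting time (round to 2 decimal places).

8.00

Gantt: | P1 0-10 | P3 10-12 | P4 12-16 | P5 16-21 | P6 21-30 | P2 30-40 |
Completion: P1=10  P2=40  P3=12  P4=16  P5=21  P6=30
Turnaround (C−A): P1=10  P2=39  P3=7  P4=8  P5=8  P6=16
Waiting times: P1=0, P2=29, P3=5, P4=4, P5=3, P6=7
Average waiting = (0+29+5+4+3+7) / 6 = 48/6 = 8.00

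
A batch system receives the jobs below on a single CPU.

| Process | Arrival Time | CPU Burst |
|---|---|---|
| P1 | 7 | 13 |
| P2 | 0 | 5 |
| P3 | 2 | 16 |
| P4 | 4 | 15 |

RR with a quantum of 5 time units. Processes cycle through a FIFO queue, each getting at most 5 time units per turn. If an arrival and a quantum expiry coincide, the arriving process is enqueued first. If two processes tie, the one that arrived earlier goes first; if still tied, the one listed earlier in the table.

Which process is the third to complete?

Gantt: | P2 0-5 | P3 5-10 | P4 10-15 | P1 15-20 | P3 20-25 | P4 25-30 | P1 30-35 | P3 35-40 | P4 40-45 | P1 45-48 | P3 48-49 |
Completion: P1=48  P2=5  P3=49  P4=45
Finish order: P2 → P4 → P1 → P3

P1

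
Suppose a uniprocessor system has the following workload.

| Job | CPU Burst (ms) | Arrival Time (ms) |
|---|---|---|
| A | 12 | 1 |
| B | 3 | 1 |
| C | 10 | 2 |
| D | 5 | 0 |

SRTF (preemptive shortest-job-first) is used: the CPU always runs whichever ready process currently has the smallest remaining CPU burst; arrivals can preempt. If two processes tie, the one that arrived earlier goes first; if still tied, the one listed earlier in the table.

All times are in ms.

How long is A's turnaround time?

Gantt: | D 0-1 | B 1-4 | D 4-8 | C 8-18 | A 18-30 |
Completion: A=30  B=4  C=18  D=8
Turnaround(A) = completion − arrival = 30 − 1 = 29

29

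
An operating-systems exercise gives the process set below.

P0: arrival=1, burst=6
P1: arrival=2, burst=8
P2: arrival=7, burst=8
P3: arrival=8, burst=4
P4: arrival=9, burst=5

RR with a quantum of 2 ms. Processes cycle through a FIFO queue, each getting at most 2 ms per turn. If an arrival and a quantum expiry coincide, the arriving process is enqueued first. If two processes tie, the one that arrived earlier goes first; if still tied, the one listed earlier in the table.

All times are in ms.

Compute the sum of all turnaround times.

98

Timeline: | idle 0-1 | P0 1-3 | P1 3-5 | P0 5-7 | P1 7-9 | P2 9-11 | P0 11-13 | P3 13-15 | P4 15-17 | P1 17-19 | P2 19-21 | P3 21-23 | P4 23-25 | P1 25-27 | P2 27-29 | P4 29-30 | P2 30-32 |
Completion: P0=13  P1=27  P2=32  P3=23  P4=30
Turnaround = completion − arrival: P0=12, P1=25, P2=25, P3=15, P4=21
Total turnaround = 12 + 25 + 25 + 15 + 21 = 98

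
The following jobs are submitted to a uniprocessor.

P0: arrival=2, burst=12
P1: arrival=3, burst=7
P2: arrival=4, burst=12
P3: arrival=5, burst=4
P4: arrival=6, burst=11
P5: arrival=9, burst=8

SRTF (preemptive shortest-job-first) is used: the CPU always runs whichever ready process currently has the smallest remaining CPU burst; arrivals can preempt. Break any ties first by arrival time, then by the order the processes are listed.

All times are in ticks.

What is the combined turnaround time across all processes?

149

Timeline: | idle 0-2 | P0 2-3 | P1 3-5 | P3 5-9 | P1 9-14 | P5 14-22 | P0 22-33 | P4 33-44 | P2 44-56 |
Completion: P0=33  P1=14  P2=56  P3=9  P4=44  P5=22
Turnaround = completion − arrival: P0=31, P1=11, P2=52, P3=4, P4=38, P5=13
Total turnaround = 31 + 11 + 52 + 4 + 38 + 13 = 149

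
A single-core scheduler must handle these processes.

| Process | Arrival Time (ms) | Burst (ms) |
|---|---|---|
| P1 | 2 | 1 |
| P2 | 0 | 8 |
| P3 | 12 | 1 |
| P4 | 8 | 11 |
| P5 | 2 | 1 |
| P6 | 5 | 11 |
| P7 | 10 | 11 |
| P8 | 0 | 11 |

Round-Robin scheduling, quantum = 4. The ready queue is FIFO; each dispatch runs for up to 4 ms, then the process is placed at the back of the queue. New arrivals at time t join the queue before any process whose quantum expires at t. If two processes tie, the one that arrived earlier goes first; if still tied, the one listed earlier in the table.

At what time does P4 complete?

52

Schedule: | P2 0-4 | P8 4-8 | P1 8-9 | P5 9-10 | P2 10-14 | P6 14-18 | P4 18-22 | P8 22-26 | P7 26-30 | P3 30-31 | P6 31-35 | P4 35-39 | P8 39-42 | P7 42-46 | P6 46-49 | P4 49-52 | P7 52-55 |
Completion: P1=9  P2=14  P3=31  P4=52  P5=10  P6=49  P7=55  P8=42
Turnaround (C−A): P1=7  P2=14  P3=19  P4=44  P5=8  P6=44  P7=45  P8=42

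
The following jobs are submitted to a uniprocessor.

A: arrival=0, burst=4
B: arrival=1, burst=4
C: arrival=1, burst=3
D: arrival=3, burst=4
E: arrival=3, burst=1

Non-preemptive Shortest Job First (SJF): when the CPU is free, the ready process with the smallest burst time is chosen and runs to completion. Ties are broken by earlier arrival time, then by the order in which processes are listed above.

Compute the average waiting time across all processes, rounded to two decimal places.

4.20

Timeline: | A 0-4 | E 4-5 | C 5-8 | B 8-12 | D 12-16 |
Completion: A=4  B=12  C=8  D=16  E=5
Turnaround (C−A): A=4  B=11  C=7  D=13  E=2
Waiting times: A=0, B=7, C=4, D=9, E=1
Average waiting = (0+7+4+9+1) / 5 = 21/5 = 4.20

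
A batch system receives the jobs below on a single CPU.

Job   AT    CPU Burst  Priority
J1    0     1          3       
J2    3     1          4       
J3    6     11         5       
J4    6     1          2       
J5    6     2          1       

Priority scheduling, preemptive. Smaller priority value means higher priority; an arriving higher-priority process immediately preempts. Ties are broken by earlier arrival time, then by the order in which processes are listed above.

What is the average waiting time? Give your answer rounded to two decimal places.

Timeline: | J1 0-1 | idle 1-3 | J2 3-4 | idle 4-6 | J5 6-8 | J4 8-9 | J3 9-20 |
Completion: J1=1  J2=4  J3=20  J4=9  J5=8
Turnaround (C−A): J1=1  J2=1  J3=14  J4=3  J5=2
Waiting times: J1=0, J2=0, J3=3, J4=2, J5=0
Average waiting = (0+0+3+2+0) / 5 = 5/5 = 1.00

1.00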